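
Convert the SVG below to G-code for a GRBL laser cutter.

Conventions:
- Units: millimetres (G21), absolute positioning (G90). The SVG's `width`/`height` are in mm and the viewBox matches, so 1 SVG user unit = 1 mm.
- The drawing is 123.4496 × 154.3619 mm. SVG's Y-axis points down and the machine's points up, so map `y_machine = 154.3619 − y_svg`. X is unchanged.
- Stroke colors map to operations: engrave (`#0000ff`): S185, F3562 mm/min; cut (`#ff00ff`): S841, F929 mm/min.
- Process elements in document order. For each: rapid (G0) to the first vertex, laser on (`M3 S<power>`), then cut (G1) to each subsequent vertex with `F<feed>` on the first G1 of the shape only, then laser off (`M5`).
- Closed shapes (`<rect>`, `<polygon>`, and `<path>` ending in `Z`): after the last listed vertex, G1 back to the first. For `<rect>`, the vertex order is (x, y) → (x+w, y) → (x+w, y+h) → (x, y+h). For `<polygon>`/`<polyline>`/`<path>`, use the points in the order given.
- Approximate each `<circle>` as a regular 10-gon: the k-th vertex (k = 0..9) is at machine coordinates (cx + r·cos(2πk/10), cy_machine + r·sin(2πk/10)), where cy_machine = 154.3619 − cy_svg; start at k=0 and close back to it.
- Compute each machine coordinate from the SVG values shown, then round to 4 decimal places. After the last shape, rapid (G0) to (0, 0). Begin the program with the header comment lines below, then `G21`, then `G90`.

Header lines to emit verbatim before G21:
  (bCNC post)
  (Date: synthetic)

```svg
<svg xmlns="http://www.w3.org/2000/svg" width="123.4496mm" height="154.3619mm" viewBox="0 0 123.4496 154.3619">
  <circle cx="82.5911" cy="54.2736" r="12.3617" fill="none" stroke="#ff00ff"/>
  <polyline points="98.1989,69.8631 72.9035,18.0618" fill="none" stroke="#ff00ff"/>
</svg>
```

(bCNC post)
(Date: synthetic)
G21
G90
G0 X94.9528 Y100.0883
M3 S841
G1 X92.5919 Y107.3543 F929
G1 X86.4111 Y111.8450
G1 X78.7711 Y111.8450
G1 X72.5903 Y107.3543
G1 X70.2294 Y100.0883
G1 X72.5903 Y92.8223
G1 X78.7711 Y88.3316
G1 X86.4111 Y88.3316
G1 X92.5919 Y92.8223
G1 X94.9528 Y100.0883
M5
G0 X98.1989 Y84.4988
M3 S841
G1 X72.9035 Y136.3001 F929
M5
G0 X0.0000 Y0.0000

1 u = 1 mm; y_m = 154.3619 − y.

[1] `<circle>` circle, #ff00ff→cut S841 F929: (94.9528,100.0883) → (92.5919,107.3543) → (86.4111,111.8450) → (78.7711,111.8450) → (72.5903,107.3543) → (70.2294,100.0883) → (72.5903,92.8223) → (78.7711,88.3316) → (86.4111,88.3316) → (92.5919,92.8223) → (94.9528,100.0883) (closed)

[2] `<polyline>` line segment, #ff00ff→cut S841 F929: (98.1989,84.4988) → (72.9035,136.3001)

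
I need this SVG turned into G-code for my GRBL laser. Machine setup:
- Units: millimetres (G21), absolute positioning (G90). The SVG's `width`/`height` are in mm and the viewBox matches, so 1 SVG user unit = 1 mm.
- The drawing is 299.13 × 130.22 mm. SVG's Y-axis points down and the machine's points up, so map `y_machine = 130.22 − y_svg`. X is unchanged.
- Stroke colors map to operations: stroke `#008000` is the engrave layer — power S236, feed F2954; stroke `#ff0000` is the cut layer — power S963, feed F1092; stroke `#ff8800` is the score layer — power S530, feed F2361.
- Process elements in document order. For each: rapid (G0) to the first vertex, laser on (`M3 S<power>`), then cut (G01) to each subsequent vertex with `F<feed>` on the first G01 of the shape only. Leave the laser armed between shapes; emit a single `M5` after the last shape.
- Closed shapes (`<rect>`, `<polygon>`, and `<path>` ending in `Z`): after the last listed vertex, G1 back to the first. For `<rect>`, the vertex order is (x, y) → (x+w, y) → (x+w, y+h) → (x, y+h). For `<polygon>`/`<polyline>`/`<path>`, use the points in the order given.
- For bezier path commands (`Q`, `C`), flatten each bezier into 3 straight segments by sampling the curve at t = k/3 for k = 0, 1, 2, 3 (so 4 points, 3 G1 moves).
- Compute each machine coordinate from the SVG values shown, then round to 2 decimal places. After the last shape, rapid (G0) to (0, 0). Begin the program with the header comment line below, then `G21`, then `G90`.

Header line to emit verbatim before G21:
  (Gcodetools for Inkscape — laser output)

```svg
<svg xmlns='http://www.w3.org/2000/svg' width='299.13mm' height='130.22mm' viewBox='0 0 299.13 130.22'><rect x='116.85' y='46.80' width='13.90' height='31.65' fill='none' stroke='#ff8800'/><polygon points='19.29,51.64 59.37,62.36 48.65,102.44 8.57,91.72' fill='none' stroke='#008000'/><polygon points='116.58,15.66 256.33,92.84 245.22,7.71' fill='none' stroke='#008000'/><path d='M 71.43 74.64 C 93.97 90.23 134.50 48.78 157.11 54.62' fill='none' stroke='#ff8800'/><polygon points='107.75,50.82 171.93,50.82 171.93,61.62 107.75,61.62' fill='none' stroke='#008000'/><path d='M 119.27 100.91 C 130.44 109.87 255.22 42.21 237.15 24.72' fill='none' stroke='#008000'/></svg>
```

Since the viewBox matches the mm dimensions, user units are millimetres directly. The only transform is the Y-flip y_m = 130.22 − y_svg.

Shape 1 is a rectangle drawn with `<rect>`. Its stroke #ff8800 means score at S530, F2361. After flipping Y the toolpath is (116.85,83.42) → (130.75,83.42) → (130.75,51.77) → (116.85,51.77) → (116.85,83.42), returning to the start.

Shape 2 is a regular polygon drawn with `<polygon>`. Its stroke #008000 means engrave at S236, F2954. After flipping Y the toolpath is (19.29,78.58) → (59.37,67.86) → (48.65,27.78) → (8.57,38.50) → (19.29,78.58), returning to the start.

Shape 3 is a closed polygon drawn with `<polygon>`. Its stroke #008000 means engrave at S236, F2954. After flipping Y the toolpath is (116.58,114.56) → (256.33,37.38) → (245.22,122.51) → (116.58,114.56), returning to the start.

Shape 4 is a cubic bezier drawn with `<path>`. Its stroke #ff8800 means score at S530, F2361. After flipping Y the toolpath is (71.43,55.58) → (98.64,55.14) → (129.86,69.54) → (157.11,75.60).

Shape 5 is a rectangle drawn with `<polygon>`. Its stroke #008000 means engrave at S236, F2954. After flipping Y the toolpath is (107.75,79.40) → (171.93,79.40) → (171.93,68.60) → (107.75,68.60) → (107.75,79.40), returning to the start.

Shape 6 is a cubic bezier drawn with `<path>`. Its stroke #008000 means engrave at S236, F2954. After flipping Y the toolpath is (119.27,29.31) → (158.81,41.19) → (217.10,75.98) → (237.15,105.50).

(Gcodetools for Inkscape — laser output)
G21
G90
G0 X116.85 Y83.42
M3 S530
G01 X130.75 Y83.42 F2361
G01 X130.75 Y51.77
G01 X116.85 Y51.77
G01 X116.85 Y83.42
G0 X19.29 Y78.58
M3 S236
G01 X59.37 Y67.86 F2954
G01 X48.65 Y27.78
G01 X8.57 Y38.50
G01 X19.29 Y78.58
G0 X116.58 Y114.56
M3 S236
G01 X256.33 Y37.38 F2954
G01 X245.22 Y122.51
G01 X116.58 Y114.56
G0 X71.43 Y55.58
M3 S530
G01 X98.64 Y55.14 F2361
G01 X129.86 Y69.54
G01 X157.11 Y75.60
G0 X107.75 Y79.40
M3 S236
G01 X171.93 Y79.40 F2954
G01 X171.93 Y68.60
G01 X107.75 Y68.60
G01 X107.75 Y79.40
G0 X119.27 Y29.31
M3 S236
G01 X158.81 Y41.19 F2954
G01 X217.10 Y75.98
G01 X237.15 Y105.50
M5
G0 X0.00 Y0.00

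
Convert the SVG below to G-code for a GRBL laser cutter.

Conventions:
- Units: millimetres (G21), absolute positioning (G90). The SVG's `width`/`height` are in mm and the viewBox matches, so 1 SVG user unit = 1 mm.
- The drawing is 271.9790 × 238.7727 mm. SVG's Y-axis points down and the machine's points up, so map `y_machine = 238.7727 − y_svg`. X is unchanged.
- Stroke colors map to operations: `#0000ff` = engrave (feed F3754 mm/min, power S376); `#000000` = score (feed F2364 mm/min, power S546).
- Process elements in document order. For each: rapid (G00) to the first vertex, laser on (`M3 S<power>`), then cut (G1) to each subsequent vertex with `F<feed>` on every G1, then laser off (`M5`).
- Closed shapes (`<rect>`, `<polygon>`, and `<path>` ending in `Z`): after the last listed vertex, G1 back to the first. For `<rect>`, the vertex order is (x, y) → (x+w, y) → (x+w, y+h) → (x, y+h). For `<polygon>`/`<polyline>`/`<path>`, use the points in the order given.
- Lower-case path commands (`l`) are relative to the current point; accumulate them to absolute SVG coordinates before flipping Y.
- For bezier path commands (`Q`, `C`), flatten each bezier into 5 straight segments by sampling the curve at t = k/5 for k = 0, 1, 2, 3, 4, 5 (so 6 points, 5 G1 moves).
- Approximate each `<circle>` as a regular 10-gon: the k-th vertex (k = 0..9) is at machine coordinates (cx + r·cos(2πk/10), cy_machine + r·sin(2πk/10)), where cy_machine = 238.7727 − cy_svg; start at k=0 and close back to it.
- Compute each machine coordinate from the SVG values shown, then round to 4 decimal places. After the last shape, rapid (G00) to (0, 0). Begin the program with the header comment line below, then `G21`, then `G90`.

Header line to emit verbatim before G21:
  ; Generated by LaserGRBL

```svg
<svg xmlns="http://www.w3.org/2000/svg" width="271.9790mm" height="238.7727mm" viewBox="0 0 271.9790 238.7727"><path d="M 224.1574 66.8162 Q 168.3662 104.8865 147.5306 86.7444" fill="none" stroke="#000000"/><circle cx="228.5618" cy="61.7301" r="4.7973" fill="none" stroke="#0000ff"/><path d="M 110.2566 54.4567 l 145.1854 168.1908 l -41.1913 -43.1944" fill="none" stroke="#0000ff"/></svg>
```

; Generated by LaserGRBL
G21
G90
G00 X224.1574 Y171.9565
M3 S546
G1 X203.2391 Y158.9769 F2364
G1 X185.1173 Y150.4942 F2364
G1 X169.7920 Y146.5086 F2364
G1 X157.2631 Y147.0200 F2364
G1 X147.5306 Y152.0283 F2364
M5
G00 X233.3591 Y177.0426
M3 S376
G1 X232.4429 Y179.8624 F3754
G1 X230.0442 Y181.6051 F3754
G1 X227.0794 Y181.6051 F3754
G1 X224.6807 Y179.8624 F3754
G1 X223.7645 Y177.0426 F3754
G1 X224.6807 Y174.2228 F3754
G1 X227.0794 Y172.4801 F3754
G1 X230.0442 Y172.4801 F3754
G1 X232.4429 Y174.2228 F3754
G1 X233.3591 Y177.0426 F3754
M5
G00 X110.2566 Y184.3160
M3 S376
G1 X255.4420 Y16.1252 F3754
G1 X214.2507 Y59.3196 F3754
M5
G00 X0.0000 Y0.0000

viewBox `0 0 271.9790 238.7727` with mm width/height → 1 unit = 1 mm. Flip: y_m = 238.7727 − y_svg.

**Shape 1** — `<path>` quadratic bezier, stroke `#000000` → score (S546, F2364). Control points (SVG): P0=(224.1574,66.8162), P1=(168.3662,104.8865), P2=(147.5306,86.7444); sampled at t=k/5. Machine vertices: (224.1574,171.9565) → (203.2391,158.9769) → (185.1173,150.4942) → (169.7920,146.5086) → (157.2631,147.0200) → (147.5306,152.0283). Open path.

**Shape 2** — `<circle>` circle, stroke `#0000ff` → engrave (S376, F3754). Machine vertices: (233.3591,177.0426) → (232.4429,179.8624) → (230.0442,181.6051) → (227.0794,181.6051) → (224.6807,179.8624) → (223.7645,177.0426) → (224.6807,174.2228) → (227.0794,172.4801) → (230.0442,172.4801) → (232.4429,174.2228) → (233.3591,177.0426). Closed: final G1 returns to the first vertex.

**Shape 3** — `<path>` open polyline, stroke `#0000ff` → engrave (S376, F3754). Machine vertices: (110.2566,184.3160) → (255.4420,16.1252) → (214.2507,59.3196). Open path.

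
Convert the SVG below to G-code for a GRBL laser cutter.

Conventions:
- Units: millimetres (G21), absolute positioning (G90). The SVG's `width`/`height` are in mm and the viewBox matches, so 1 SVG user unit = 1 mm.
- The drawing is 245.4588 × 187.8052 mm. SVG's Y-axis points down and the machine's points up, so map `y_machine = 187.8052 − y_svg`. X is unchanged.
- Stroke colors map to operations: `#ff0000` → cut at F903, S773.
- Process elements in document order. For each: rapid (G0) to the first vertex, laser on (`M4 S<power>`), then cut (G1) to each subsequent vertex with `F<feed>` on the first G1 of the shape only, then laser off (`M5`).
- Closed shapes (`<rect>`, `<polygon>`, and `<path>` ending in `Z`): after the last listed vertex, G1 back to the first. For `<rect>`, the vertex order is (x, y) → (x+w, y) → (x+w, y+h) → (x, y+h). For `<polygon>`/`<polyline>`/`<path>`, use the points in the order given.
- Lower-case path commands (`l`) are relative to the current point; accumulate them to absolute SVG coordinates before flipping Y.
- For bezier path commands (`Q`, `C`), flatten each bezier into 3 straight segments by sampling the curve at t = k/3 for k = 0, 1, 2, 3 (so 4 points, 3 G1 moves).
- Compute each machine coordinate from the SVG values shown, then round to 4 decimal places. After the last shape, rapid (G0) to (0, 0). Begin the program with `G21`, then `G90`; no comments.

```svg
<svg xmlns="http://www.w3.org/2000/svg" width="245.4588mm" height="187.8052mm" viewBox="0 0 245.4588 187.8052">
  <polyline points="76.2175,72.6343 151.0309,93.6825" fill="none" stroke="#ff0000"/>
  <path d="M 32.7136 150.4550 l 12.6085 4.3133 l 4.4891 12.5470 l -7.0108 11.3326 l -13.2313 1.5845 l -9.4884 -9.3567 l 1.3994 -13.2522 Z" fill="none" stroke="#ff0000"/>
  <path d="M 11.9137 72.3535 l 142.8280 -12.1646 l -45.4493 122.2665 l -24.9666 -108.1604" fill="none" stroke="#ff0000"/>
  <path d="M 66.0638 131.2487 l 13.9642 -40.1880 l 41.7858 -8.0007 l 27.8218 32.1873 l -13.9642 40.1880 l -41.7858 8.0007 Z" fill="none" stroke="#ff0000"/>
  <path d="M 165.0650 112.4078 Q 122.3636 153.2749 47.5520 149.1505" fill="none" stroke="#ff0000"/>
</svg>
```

1 u = 1 mm; y_m = 187.8052 − y.

[1] `<polyline>` line segment, #ff0000→cut S773 F903: (76.2175,115.1709) → (151.0309,94.1227)

[2] `<path>` regular polygon, #ff0000→cut S773 F903: (32.7136,37.3502) → (45.3221,33.0369) → (49.8112,20.4899) → (42.8004,9.1573) → (29.5691,7.5728) → (20.0807,16.9295) → (21.4801,30.1817) → (32.7136,37.3502) (closed)

[3] `<path>` open polyline, #ff0000→cut S773 F903: (11.9137,115.4517) → (154.7417,127.6163) → (109.2924,5.3498) → (84.3258,113.5102)

[4] `<path>` regular polygon, #ff0000→cut S773 F903: (66.0638,56.5565) → (80.0280,96.7445) → (121.8138,104.7452) → (149.6356,72.5579) → (135.6714,32.3699) → (93.8856,24.3692) → (66.0638,56.5565) (closed)

[5] `<path>` quadratic bezier, #ff0000→cut S773 F903: (165.0650,75.3974) → (133.0296,53.1517) → (93.8586,40.9042) → (47.5520,38.6547)

G21
G90
G0 X76.2175 Y115.1709
M4 S773
G1 X151.0309 Y94.1227 F903
M5
G0 X32.7136 Y37.3502
M4 S773
G1 X45.3221 Y33.0369 F903
G1 X49.8112 Y20.4899
G1 X42.8004 Y9.1573
G1 X29.5691 Y7.5728
G1 X20.0807 Y16.9295
G1 X21.4801 Y30.1817
G1 X32.7136 Y37.3502
M5
G0 X11.9137 Y115.4517
M4 S773
G1 X154.7417 Y127.6163 F903
G1 X109.2924 Y5.3498
G1 X84.3258 Y113.5102
M5
G0 X66.0638 Y56.5565
M4 S773
G1 X80.0280 Y96.7445 F903
G1 X121.8138 Y104.7452
G1 X149.6356 Y72.5579
G1 X135.6714 Y32.3699
G1 X93.8856 Y24.3692
G1 X66.0638 Y56.5565
M5
G0 X165.0650 Y75.3974
M4 S773
G1 X133.0296 Y53.1517 F903
G1 X93.8586 Y40.9042
G1 X47.5520 Y38.6547
M5
G0 X0.0000 Y0.0000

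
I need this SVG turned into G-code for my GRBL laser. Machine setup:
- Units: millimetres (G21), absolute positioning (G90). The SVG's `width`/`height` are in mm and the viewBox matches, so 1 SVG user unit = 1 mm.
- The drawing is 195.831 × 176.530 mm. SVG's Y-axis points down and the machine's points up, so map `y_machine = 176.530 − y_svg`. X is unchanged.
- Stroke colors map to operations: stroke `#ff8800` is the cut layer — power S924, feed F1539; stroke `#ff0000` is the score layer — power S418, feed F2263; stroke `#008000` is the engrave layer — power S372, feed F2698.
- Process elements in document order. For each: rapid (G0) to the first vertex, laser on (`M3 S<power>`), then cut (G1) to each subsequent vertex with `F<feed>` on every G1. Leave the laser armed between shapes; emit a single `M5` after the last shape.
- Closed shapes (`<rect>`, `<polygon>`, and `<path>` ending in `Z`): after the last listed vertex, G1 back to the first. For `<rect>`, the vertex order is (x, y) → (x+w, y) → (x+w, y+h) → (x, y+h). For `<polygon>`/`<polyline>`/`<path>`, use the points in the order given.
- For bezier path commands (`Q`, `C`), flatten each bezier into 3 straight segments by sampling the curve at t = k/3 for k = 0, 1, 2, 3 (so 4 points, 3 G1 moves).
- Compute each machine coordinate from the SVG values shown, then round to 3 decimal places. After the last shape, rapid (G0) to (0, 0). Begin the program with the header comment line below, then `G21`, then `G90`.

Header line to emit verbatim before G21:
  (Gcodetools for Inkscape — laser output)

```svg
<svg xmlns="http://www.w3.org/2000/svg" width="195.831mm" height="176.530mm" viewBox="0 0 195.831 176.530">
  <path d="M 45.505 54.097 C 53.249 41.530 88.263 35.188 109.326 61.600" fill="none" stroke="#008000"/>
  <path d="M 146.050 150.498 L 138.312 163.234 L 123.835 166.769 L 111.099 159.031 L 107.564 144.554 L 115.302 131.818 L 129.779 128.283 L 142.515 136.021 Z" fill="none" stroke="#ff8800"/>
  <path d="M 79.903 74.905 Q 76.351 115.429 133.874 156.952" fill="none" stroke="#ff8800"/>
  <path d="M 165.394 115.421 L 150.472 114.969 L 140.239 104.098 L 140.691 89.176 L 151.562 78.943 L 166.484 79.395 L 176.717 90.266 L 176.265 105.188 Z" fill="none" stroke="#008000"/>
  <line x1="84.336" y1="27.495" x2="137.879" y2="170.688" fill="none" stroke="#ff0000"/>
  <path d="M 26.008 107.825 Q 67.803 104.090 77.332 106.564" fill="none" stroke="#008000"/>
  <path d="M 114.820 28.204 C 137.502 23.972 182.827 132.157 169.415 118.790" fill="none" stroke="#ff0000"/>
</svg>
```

Since the viewBox matches the mm dimensions, user units are millimetres directly. The only transform is the Y-flip y_m = 176.530 − y_svg.

Shape 1 is a cubic bezier drawn with `<path>`. Its stroke #008000 means engrave at S372, F2698. After flipping Y the toolpath is (45.505,122.433) → (60.812,131.942) → (85.139,131.407) → (109.326,114.930).

Shape 2 is a regular polygon drawn with `<path>`. Its stroke #ff8800 means cut at S924, F1539. After flipping Y the toolpath is (146.050,26.032) → (138.312,13.296) → (123.835,9.761) → (111.099,17.499) → (107.564,31.976) → (115.302,44.712) → (129.779,48.247) → (142.515,40.509) → (146.050,26.032), returning to the start.

Shape 3 is a quadratic bezier drawn with `<path>`. Its stroke #ff8800 means cut at S924, F1539. After flipping Y the toolpath is (79.903,101.625) → (84.321,74.498) → (102.311,47.149) → (133.874,19.578).

Shape 4 is a regular polygon drawn with `<path>`. Its stroke #008000 means engrave at S372, F2698. After flipping Y the toolpath is (165.394,61.109) → (150.472,61.561) → (140.239,72.432) → (140.691,87.354) → (151.562,97.587) → (166.484,97.135) → (176.717,86.264) → (176.265,71.342) → (165.394,61.109), returning to the start.

Shape 5 is a line segment drawn with `<line>`. Its stroke #ff0000 means score at S418, F2263. After flipping Y the toolpath is (84.336,149.035) → (137.879,5.842).

Shape 6 is a quadratic bezier drawn with `<path>`. Its stroke #008000 means engrave at S372, F2698. After flipping Y the toolpath is (26.008,68.705) → (50.286,70.505) → (67.394,70.925) → (77.332,69.966).

Shape 7 is a cubic bezier drawn with `<path>`. Its stroke #ff0000 means score at S418, F2263. After flipping Y the toolpath is (114.820,148.326) → (142.036,123.751) → (166.262,76.225) → (169.415,57.740).

(Gcodetools for Inkscape — laser output)
G21
G90
G0 X45.505 Y122.433
M3 S372
G1 X60.812 Y131.942 F2698
G1 X85.139 Y131.407 F2698
G1 X109.326 Y114.930 F2698
G0 X146.050 Y26.032
M3 S924
G1 X138.312 Y13.296 F1539
G1 X123.835 Y9.761 F1539
G1 X111.099 Y17.499 F1539
G1 X107.564 Y31.976 F1539
G1 X115.302 Y44.712 F1539
G1 X129.779 Y48.247 F1539
G1 X142.515 Y40.509 F1539
G1 X146.050 Y26.032 F1539
G0 X79.903 Y101.625
M3 S924
G1 X84.321 Y74.498 F1539
G1 X102.311 Y47.149 F1539
G1 X133.874 Y19.578 F1539
G0 X165.394 Y61.109
M3 S372
G1 X150.472 Y61.561 F2698
G1 X140.239 Y72.432 F2698
G1 X140.691 Y87.354 F2698
G1 X151.562 Y97.587 F2698
G1 X166.484 Y97.135 F2698
G1 X176.717 Y86.264 F2698
G1 X176.265 Y71.342 F2698
G1 X165.394 Y61.109 F2698
G0 X84.336 Y149.035
M3 S418
G1 X137.879 Y5.842 F2263
G0 X26.008 Y68.705
M3 S372
G1 X50.286 Y70.505 F2698
G1 X67.394 Y70.925 F2698
G1 X77.332 Y69.966 F2698
G0 X114.820 Y148.326
M3 S418
G1 X142.036 Y123.751 F2263
G1 X166.262 Y76.225 F2263
G1 X169.415 Y57.740 F2263
M5
G0 X0.000 Y0.000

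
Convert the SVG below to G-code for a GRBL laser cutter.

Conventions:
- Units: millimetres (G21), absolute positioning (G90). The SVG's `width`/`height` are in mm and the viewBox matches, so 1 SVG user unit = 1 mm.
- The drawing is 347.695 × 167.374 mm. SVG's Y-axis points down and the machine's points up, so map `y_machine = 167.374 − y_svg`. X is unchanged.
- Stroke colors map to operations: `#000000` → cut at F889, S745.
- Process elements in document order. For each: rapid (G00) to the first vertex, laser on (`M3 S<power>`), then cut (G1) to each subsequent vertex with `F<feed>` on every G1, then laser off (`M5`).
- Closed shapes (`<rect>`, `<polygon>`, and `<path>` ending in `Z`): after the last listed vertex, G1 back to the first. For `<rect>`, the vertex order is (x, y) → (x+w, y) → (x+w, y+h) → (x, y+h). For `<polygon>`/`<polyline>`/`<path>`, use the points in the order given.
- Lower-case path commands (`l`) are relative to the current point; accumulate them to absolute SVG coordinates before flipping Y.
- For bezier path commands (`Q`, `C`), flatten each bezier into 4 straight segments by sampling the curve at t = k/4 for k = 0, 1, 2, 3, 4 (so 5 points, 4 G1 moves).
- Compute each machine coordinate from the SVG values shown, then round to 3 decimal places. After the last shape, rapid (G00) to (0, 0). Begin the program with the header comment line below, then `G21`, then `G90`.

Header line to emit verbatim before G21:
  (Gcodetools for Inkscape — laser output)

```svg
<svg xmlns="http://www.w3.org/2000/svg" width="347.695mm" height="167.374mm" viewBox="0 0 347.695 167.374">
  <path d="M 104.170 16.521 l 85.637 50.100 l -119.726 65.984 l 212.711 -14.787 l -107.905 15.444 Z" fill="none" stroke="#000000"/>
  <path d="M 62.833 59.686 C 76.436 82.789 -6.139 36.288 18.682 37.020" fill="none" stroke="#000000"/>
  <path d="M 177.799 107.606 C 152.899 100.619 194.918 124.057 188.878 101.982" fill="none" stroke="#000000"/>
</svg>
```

(Gcodetools for Inkscape — laser output)
G21
G90
G00 X104.170 Y150.853
M3 S745
G1 X189.807 Y100.753 F889
G1 X70.081 Y34.769 F889
G1 X282.792 Y49.556 F889
G1 X174.887 Y34.112 F889
G1 X104.170 Y150.853 F889
M5
G00 X62.833 Y107.688
M3 S745
G1 X58.183 Y101.586 F889
G1 X36.551 Y110.632 F889
G1 X17.022 Y123.872 F889
G1 X18.682 Y130.354 F889
M5
G00 X177.799 Y59.768
M3 S745
G1 X169.875 Y60.490 F889
G1 X176.266 Y56.922 F889
G1 X186.193 Y56.183 F889
G1 X188.878 Y65.392 F889
M5
G00 X0.000 Y0.000

1 u = 1 mm; y_m = 167.374 − y.

[1] `<path>` closed polygon, #000000→cut S745 F889: (104.170,150.853) → (189.807,100.753) → (70.081,34.769) → (282.792,49.556) → (174.887,34.112) → (104.170,150.853) (closed)

[2] `<path>` cubic bezier, #000000→cut S745 F889: (62.833,107.688) → (58.183,101.586) → (36.551,110.632) → (17.022,123.872) → (18.682,130.354)

[3] `<path>` cubic bezier, #000000→cut S745 F889: (177.799,59.768) → (169.875,60.490) → (176.266,56.922) → (186.193,56.183) → (188.878,65.392)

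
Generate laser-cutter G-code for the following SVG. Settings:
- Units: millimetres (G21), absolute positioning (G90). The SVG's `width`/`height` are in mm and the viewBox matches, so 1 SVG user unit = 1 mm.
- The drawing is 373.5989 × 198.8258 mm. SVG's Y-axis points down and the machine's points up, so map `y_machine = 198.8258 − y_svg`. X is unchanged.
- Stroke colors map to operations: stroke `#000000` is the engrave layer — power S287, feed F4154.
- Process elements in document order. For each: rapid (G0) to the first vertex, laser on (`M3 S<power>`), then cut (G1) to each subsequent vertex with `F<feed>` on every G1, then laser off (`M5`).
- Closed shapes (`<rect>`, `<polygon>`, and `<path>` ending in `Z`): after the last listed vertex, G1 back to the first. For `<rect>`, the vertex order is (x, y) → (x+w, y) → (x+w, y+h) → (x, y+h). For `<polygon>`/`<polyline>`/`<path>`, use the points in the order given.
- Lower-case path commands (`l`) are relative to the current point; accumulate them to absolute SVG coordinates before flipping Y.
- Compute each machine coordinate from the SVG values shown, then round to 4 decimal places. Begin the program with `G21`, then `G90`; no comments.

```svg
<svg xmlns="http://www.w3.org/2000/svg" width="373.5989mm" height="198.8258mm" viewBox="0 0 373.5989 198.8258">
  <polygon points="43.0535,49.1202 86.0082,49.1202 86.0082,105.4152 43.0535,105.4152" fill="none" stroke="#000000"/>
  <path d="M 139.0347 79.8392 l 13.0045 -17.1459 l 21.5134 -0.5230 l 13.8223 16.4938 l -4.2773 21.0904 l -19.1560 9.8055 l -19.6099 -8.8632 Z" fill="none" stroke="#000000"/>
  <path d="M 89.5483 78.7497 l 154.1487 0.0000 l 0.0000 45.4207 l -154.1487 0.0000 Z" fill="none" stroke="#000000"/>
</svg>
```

viewBox `0 0 373.5989 198.8258` with mm width/height → 1 unit = 1 mm. Flip: y_m = 198.8258 − y_svg.

**Shape 1** — `<polygon>` rectangle, stroke `#000000` → engrave (S287, F4154). Machine vertices: (43.0535,149.7056) → (86.0082,149.7056) → (86.0082,93.4106) → (43.0535,93.4106) → (43.0535,149.7056). Closed: final G1 returns to the first vertex.

**Shape 2** — `<path>` regular polygon, stroke `#000000` → engrave (S287, F4154). Machine vertices: (139.0347,118.9866) → (152.0392,136.1325) → (173.5526,136.6555) → (187.3749,120.1617) → (183.0976,99.0713) → (163.9416,89.2658) → (144.3317,98.1290) → (139.0347,118.9866). Closed: final G1 returns to the first vertex.

**Shape 3** — `<path>` rectangle, stroke `#000000` → engrave (S287, F4154). Machine vertices: (89.5483,120.0761) → (243.6970,120.0761) → (243.6970,74.6554) → (89.5483,74.6554) → (89.5483,120.0761). Closed: final G1 returns to the first vertex.

G21
G90
G0 X43.0535 Y149.7056
M3 S287
G1 X86.0082 Y149.7056 F4154
G1 X86.0082 Y93.4106 F4154
G1 X43.0535 Y93.4106 F4154
G1 X43.0535 Y149.7056 F4154
M5
G0 X139.0347 Y118.9866
M3 S287
G1 X152.0392 Y136.1325 F4154
G1 X173.5526 Y136.6555 F4154
G1 X187.3749 Y120.1617 F4154
G1 X183.0976 Y99.0713 F4154
G1 X163.9416 Y89.2658 F4154
G1 X144.3317 Y98.1290 F4154
G1 X139.0347 Y118.9866 F4154
M5
G0 X89.5483 Y120.0761
M3 S287
G1 X243.6970 Y120.0761 F4154
G1 X243.6970 Y74.6554 F4154
G1 X89.5483 Y74.6554 F4154
G1 X89.5483 Y120.0761 F4154
M5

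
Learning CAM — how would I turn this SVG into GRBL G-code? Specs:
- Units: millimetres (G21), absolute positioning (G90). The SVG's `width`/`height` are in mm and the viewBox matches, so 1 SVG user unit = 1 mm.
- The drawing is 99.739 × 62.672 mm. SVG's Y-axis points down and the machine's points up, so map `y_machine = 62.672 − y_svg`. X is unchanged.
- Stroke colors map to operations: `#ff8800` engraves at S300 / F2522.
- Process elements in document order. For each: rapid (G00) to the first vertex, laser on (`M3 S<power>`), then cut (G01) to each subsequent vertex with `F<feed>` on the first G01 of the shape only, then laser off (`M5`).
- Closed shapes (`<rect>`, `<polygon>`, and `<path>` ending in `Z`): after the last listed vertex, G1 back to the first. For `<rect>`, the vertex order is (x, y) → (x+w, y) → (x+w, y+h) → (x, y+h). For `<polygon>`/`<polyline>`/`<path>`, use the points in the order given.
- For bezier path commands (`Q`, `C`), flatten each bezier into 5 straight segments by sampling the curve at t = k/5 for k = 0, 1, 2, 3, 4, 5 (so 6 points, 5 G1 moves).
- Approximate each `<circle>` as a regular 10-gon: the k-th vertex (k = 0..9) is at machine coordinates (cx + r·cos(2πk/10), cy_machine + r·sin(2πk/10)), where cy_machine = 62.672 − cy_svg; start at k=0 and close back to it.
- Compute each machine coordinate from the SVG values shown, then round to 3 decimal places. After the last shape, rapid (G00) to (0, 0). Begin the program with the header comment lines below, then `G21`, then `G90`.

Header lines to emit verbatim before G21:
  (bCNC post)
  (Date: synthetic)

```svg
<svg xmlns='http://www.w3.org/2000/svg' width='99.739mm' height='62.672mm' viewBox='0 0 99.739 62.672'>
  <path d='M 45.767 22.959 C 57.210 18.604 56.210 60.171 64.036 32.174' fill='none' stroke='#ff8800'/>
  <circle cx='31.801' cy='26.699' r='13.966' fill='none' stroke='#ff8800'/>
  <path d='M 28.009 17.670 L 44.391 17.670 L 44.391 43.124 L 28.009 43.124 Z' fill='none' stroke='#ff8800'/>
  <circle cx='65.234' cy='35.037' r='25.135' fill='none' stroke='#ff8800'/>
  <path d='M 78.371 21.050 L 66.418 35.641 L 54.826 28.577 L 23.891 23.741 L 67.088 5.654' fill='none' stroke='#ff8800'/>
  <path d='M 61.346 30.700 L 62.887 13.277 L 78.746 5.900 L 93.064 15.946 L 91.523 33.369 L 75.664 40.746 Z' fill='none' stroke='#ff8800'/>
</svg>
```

Since the viewBox matches the mm dimensions, user units are millimetres directly. The only transform is the Y-flip y_m = 62.672 − y_svg.

Shape 1 is a cubic bezier drawn with `<path>`. Its stroke #ff8800 means engrave at S300, F2522. After flipping Y the toolpath is (45.767,39.713) → (51.310,37.739) → (54.887,30.288) → (57.520,22.901) → (60.229,21.124) → (64.036,30.498).

Shape 2 is a circle drawn with `<circle>`. Its stroke #ff8800 means engrave at S300, F2522. After flipping Y the toolpath is (45.767,35.973) → (43.100,44.182) → (36.117,49.255) → (27.485,49.255) → (20.502,44.182) → (17.835,35.973) → (20.502,27.764) → (27.485,22.691) → (36.117,22.691) → (43.100,27.764) → (45.767,35.973), returning to the start.

Shape 3 is a rectangle drawn with `<path>`. Its stroke #ff8800 means engrave at S300, F2522. After flipping Y the toolpath is (28.009,45.002) → (44.391,45.002) → (44.391,19.548) → (28.009,19.548) → (28.009,45.002), returning to the start.

Shape 4 is a circle drawn with `<circle>`. Its stroke #ff8800 means engrave at S300, F2522. After flipping Y the toolpath is (90.369,27.635) → (85.569,42.409) → (73.001,51.540) → (57.467,51.540) → (44.899,42.409) → (40.099,27.635) → (44.899,12.861) → (57.467,3.730) → (73.001,3.730) → (85.569,12.861) → (90.369,27.635), returning to the start.

Shape 5 is a open polyline drawn with `<path>`. Its stroke #ff8800 means engrave at S300, F2522. After flipping Y the toolpath is (78.371,41.622) → (66.418,27.031) → (54.826,34.095) → (23.891,38.931) → (67.088,57.018).

Shape 6 is a regular polygon drawn with `<path>`. Its stroke #ff8800 means engrave at S300, F2522. After flipping Y the toolpath is (61.346,31.972) → (62.887,49.395) → (78.746,56.772) → (93.064,46.726) → (91.523,29.303) → (75.664,21.926) → (61.346,31.972), returning to the start.

(bCNC post)
(Date: synthetic)
G21
G90
G00 X45.767 Y39.713
M3 S300
G01 X51.310 Y37.739 F2522
G01 X54.887 Y30.288
G01 X57.520 Y22.901
G01 X60.229 Y21.124
G01 X64.036 Y30.498
M5
G00 X45.767 Y35.973
M3 S300
G01 X43.100 Y44.182 F2522
G01 X36.117 Y49.255
G01 X27.485 Y49.255
G01 X20.502 Y44.182
G01 X17.835 Y35.973
G01 X20.502 Y27.764
G01 X27.485 Y22.691
G01 X36.117 Y22.691
G01 X43.100 Y27.764
G01 X45.767 Y35.973
M5
G00 X28.009 Y45.002
M3 S300
G01 X44.391 Y45.002 F2522
G01 X44.391 Y19.548
G01 X28.009 Y19.548
G01 X28.009 Y45.002
M5
G00 X90.369 Y27.635
M3 S300
G01 X85.569 Y42.409 F2522
G01 X73.001 Y51.540
G01 X57.467 Y51.540
G01 X44.899 Y42.409
G01 X40.099 Y27.635
G01 X44.899 Y12.861
G01 X57.467 Y3.730
G01 X73.001 Y3.730
G01 X85.569 Y12.861
G01 X90.369 Y27.635
M5
G00 X78.371 Y41.622
M3 S300
G01 X66.418 Y27.031 F2522
G01 X54.826 Y34.095
G01 X23.891 Y38.931
G01 X67.088 Y57.018
M5
G00 X61.346 Y31.972
M3 S300
G01 X62.887 Y49.395 F2522
G01 X78.746 Y56.772
G01 X93.064 Y46.726
G01 X91.523 Y29.303
G01 X75.664 Y21.926
G01 X61.346 Y31.972
M5
G00 X0.000 Y0.000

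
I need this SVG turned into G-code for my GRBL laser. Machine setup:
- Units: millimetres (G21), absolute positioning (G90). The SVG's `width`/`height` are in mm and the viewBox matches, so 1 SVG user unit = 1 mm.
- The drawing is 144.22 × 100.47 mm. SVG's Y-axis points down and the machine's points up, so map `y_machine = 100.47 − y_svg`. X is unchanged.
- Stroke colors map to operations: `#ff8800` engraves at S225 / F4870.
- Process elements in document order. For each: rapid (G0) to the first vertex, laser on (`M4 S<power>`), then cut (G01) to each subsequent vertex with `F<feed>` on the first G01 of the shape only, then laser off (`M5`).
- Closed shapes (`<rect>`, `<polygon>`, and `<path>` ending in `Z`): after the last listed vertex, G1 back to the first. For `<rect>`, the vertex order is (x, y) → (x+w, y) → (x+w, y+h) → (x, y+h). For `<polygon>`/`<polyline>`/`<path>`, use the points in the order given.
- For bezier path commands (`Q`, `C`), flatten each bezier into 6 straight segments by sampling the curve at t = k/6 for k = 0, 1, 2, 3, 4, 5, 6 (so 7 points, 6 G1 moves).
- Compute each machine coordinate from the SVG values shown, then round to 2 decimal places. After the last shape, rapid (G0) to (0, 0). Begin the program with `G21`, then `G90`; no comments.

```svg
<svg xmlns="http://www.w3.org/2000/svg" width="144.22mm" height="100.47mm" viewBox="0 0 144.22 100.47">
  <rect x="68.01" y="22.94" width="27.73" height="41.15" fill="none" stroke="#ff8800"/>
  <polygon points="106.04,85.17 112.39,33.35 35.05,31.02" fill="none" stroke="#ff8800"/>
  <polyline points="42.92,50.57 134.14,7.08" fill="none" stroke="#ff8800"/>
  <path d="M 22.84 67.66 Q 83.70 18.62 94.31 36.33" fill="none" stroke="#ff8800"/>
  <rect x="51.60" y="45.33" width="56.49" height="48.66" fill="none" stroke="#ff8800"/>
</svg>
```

1 u = 1 mm; y_m = 100.47 − y.

[1] `<rect>` rectangle, #ff8800→engrave S225 F4870: (68.01,77.53) → (95.74,77.53) → (95.74,36.38) → (68.01,36.38) → (68.01,77.53) (closed)

[2] `<polygon>` closed polygon, #ff8800→engrave S225 F4870: (106.04,15.30) → (112.39,67.12) → (35.05,69.45) → (106.04,15.30) (closed)

[3] `<polyline>` line segment, #ff8800→engrave S225 F4870: (42.92,49.90) → (134.14,93.39)

[4] `<path>` quadratic bezier, #ff8800→engrave S225 F4870: (22.84,32.81) → (41.73,47.30) → (57.83,58.09) → (71.14,65.16) → (81.65,68.53) → (89.38,68.19) → (94.31,64.14)

[5] `<rect>` rectangle, #ff8800→engrave S225 F4870: (51.60,55.14) → (108.09,55.14) → (108.09,6.48) → (51.60,6.48) → (51.60,55.14) (closed)

G21
G90
G0 X68.01 Y77.53
M4 S225
G01 X95.74 Y77.53 F4870
G01 X95.74 Y36.38
G01 X68.01 Y36.38
G01 X68.01 Y77.53
M5
G0 X106.04 Y15.30
M4 S225
G01 X112.39 Y67.12 F4870
G01 X35.05 Y69.45
G01 X106.04 Y15.30
M5
G0 X42.92 Y49.90
M4 S225
G01 X134.14 Y93.39 F4870
M5
G0 X22.84 Y32.81
M4 S225
G01 X41.73 Y47.30 F4870
G01 X57.83 Y58.09
G01 X71.14 Y65.16
G01 X81.65 Y68.53
G01 X89.38 Y68.19
G01 X94.31 Y64.14
M5
G0 X51.60 Y55.14
M4 S225
G01 X108.09 Y55.14 F4870
G01 X108.09 Y6.48
G01 X51.60 Y6.48
G01 X51.60 Y55.14
M5
G0 X0.00 Y0.00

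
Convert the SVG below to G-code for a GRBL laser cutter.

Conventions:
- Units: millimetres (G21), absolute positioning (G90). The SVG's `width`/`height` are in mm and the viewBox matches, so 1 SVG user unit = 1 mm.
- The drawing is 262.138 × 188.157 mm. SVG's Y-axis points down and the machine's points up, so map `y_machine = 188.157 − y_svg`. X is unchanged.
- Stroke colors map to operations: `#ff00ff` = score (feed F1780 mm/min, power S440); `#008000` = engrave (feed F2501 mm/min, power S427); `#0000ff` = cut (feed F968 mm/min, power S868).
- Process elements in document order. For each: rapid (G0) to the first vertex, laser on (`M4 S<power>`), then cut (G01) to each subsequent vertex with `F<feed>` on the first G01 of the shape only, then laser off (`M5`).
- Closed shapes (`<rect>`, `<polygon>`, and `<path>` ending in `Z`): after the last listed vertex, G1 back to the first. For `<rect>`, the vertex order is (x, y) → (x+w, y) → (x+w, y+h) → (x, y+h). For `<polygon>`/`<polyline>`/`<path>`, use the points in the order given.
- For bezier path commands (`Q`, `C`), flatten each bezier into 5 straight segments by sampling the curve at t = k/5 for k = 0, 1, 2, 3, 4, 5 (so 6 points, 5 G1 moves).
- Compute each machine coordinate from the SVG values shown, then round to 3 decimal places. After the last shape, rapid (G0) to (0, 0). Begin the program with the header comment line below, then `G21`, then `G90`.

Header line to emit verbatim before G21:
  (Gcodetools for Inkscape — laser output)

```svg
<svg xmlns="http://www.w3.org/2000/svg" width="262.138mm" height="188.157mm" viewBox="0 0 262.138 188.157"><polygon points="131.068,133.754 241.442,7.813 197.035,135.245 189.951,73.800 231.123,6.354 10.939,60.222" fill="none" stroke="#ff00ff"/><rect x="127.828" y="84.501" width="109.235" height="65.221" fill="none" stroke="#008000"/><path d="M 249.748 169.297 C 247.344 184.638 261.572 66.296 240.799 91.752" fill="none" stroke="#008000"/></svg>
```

(Gcodetools for Inkscape — laser output)
G21
G90
G0 X131.068 Y54.403
M4 S440
G01 X241.442 Y180.344 F1780
G01 X197.035 Y52.912
G01 X189.951 Y114.357
G01 X231.123 Y181.803
G01 X10.939 Y127.935
G01 X131.068 Y54.403
M5
G0 X127.828 Y103.656
M4 S427
G01 X237.063 Y103.656 F2501
G01 X237.063 Y38.435
G01 X127.828 Y38.435
G01 X127.828 Y103.656
M5
G0 X249.748 Y18.860
M4 S427
G01 X249.888 Y23.478 F2501
G01 X251.542 Y46.860
G01 X252.231 Y75.688
G01 X249.476 Y96.643
G01 X240.799 Y96.405
M5
G0 X0.000 Y0.000

viewBox `0 0 262.138 188.157` with mm width/height → 1 unit = 1 mm. Flip: y_m = 188.157 − y_svg.

**Shape 1** — `<polygon>` closed polygon, stroke `#ff00ff` → score (S440, F1780). Machine vertices: (131.068,54.403) → (241.442,180.344) → (197.035,52.912) → (189.951,114.357) → (231.123,181.803) → (10.939,127.935) → (131.068,54.403). Closed: final G1 returns to the first vertex.

**Shape 2** — `<rect>` rectangle, stroke `#008000` → engrave (S427, F2501). Machine vertices: (127.828,103.656) → (237.063,103.656) → (237.063,38.435) → (127.828,38.435) → (127.828,103.656). Closed: final G1 returns to the first vertex.

**Shape 3** — `<path>` cubic bezier, stroke `#008000` → engrave (S427, F2501). Control points (SVG): P0=(249.748,169.297), P1=(247.344,184.638), P2=(261.572,66.296), P3=(240.799,91.752); sampled at t=k/5. Machine vertices: (249.748,18.860) → (249.888,23.478) → (251.542,46.860) → (252.231,75.688) → (249.476,96.643) → (240.799,96.405). Open path.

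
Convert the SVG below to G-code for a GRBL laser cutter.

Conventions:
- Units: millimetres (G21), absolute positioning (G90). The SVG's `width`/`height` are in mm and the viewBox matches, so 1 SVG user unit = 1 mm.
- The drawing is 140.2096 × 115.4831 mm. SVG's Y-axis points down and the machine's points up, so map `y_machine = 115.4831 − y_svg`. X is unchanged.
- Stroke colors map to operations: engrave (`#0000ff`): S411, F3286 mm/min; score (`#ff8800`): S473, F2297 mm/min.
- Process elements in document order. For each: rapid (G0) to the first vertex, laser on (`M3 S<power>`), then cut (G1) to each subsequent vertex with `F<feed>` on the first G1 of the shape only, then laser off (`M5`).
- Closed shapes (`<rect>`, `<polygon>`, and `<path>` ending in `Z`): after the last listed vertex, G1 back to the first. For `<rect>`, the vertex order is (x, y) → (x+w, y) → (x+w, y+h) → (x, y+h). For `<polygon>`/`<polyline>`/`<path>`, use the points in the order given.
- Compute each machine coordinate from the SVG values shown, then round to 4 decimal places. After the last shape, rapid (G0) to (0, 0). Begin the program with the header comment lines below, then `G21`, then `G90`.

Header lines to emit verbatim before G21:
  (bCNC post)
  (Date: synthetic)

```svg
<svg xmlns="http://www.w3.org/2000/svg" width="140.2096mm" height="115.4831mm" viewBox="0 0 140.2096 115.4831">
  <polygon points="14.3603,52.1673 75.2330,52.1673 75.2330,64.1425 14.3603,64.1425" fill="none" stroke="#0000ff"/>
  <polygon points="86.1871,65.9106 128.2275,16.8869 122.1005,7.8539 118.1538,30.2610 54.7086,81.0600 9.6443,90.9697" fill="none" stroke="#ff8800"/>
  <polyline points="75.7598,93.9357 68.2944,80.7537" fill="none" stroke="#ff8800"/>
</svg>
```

(bCNC post)
(Date: synthetic)
G21
G90
G0 X14.3603 Y63.3158
M3 S411
G1 X75.2330 Y63.3158 F3286
G1 X75.2330 Y51.3406
G1 X14.3603 Y51.3406
G1 X14.3603 Y63.3158
M5
G0 X86.1871 Y49.5725
M3 S473
G1 X128.2275 Y98.5962 F2297
G1 X122.1005 Y107.6292
G1 X118.1538 Y85.2221
G1 X54.7086 Y34.4231
G1 X9.6443 Y24.5134
G1 X86.1871 Y49.5725
M5
G0 X75.7598 Y21.5474
M3 S473
G1 X68.2944 Y34.7294 F2297
M5
G0 X0.0000 Y0.0000

Since the viewBox matches the mm dimensions, user units are millimetres directly. The only transform is the Y-flip y_m = 115.4831 − y_svg.

Shape 1 is a rectangle drawn with `<polygon>`. Its stroke #0000ff means engrave at S411, F3286. After flipping Y the toolpath is (14.3603,63.3158) → (75.2330,63.3158) → (75.2330,51.3406) → (14.3603,51.3406) → (14.3603,63.3158), returning to the start.

Shape 2 is a closed polygon drawn with `<polygon>`. Its stroke #ff8800 means score at S473, F2297. After flipping Y the toolpath is (86.1871,49.5725) → (128.2275,98.5962) → (122.1005,107.6292) → (118.1538,85.2221) → (54.7086,34.4231) → (9.6443,24.5134) → (86.1871,49.5725), returning to the start.

Shape 3 is a line segment drawn with `<polyline>`. Its stroke #ff8800 means score at S473, F2297. After flipping Y the toolpath is (75.7598,21.5474) → (68.2944,34.7294).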